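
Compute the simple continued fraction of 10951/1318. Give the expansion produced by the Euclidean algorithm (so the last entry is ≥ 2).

[8; 3, 4, 5, 9, 2]

10951 = 8·1318 + 407
1318 = 3·407 + 97
407 = 4·97 + 19
97 = 5·19 + 2
19 = 9·2 + 1
2 = 2·1 + 0  (stop)
So 10951/1318 = [8; 3, 4, 5, 9, 2].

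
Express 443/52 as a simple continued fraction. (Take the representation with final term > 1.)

[8; 1, 1, 12, 2]

443 = 8*52 + 27
52 = 1*27 + 25
27 = 1*25 + 2
25 = 12*2 + 1
2 = 2*1 + 0  (stop)
So 443/52 = [8; 1, 1, 12, 2].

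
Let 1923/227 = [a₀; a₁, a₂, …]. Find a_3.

4

1923 = 8·227 + 107   →  a_0 = 8
227 = 2·107 + 13   →  a_1 = 2
107 = 8·13 + 3   →  a_2 = 8
13 = 4·3 + 1   →  a_3 = 4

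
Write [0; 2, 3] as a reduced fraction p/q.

3/7

Using pₖ = aₖpₖ₋₁ + pₖ₋₂ and qₖ = aₖqₖ₋₁ + qₖ₋₂:
  k=0: a=0, p=0, q=1
  k=1: a=2, p=1, q=2
  k=2: a=3, p=3, q=7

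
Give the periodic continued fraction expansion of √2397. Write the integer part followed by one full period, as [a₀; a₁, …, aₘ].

[48; 1, 23, 2, 23, 1, 96]

a₀ = ⌊√2397⌋ = 48.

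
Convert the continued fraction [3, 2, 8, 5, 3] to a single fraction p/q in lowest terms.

965/278

Fold from the inside: start with 3/1.
  5 + 1/3 = 16/3
  8 + 3/16 = 131/16
  2 + 16/131 = 278/131
  3 + 131/278 = 965/278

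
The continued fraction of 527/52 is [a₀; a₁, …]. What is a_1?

527 = 10·52 + 7   →  a_0 = 10
52 = 7·7 + 3   →  a_1 = 7

7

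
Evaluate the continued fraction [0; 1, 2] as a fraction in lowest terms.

2/3

Fold from the inside: start with 2/1.
  1 + 1/2 = 3/2
  0 + 2/3 = 2/3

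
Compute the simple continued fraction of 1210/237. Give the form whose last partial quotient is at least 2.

[5; 9, 2, 12]

1210 = 5×237 + 25
237 = 9×25 + 12
25 = 2×12 + 1
12 = 12×1 + 0  (stop)
So 1210/237 = [5; 9, 2, 12].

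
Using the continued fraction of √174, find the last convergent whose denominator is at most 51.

√174 = [13; 5, 4, 5, 26, …] (period length 4).
Convergents:
  p_0/q_0 = 13/1
  p_1/q_1 = 66/5
  p_2/q_2 = 277/21
  p_3/q_3 = 1451/110
q_2 = 21 ≤ 51 < 110 = q_3, so the answer is 277/21.

277/21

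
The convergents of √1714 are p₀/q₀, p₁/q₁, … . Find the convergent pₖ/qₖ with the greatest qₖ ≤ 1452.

√1714 = [41; 2, 2, 82, …] (period length 3).
Convergents:
  p_0/q_0 = 41/1
  p_1/q_1 = 83/2
  p_2/q_2 = 207/5
  p_3/q_3 = 17057/412
  p_4/q_4 = 34321/829
  p_5/q_5 = 85699/2070
q_4 = 829 ≤ 1452 < 2070 = q_5, so the answer is 34321/829.

34321/829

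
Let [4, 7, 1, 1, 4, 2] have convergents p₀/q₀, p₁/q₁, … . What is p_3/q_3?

Using pₖ = aₖpₖ₋₁ + pₖ₋₂, qₖ = aₖqₖ₋₁ + qₖ₋₂ (with p₋₁=1, p₋₂=0, q₋₁=0, q₋₂=1):
  k=0: a=4, p=4, q=1
  k=1: a=7, p=29, q=7
  k=2: a=1, p=33, q=8
  k=3: a=1, p=62, q=15

62/15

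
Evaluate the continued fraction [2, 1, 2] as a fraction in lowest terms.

8/3

Using pₖ = aₖpₖ₋₁ + pₖ₋₂ and qₖ = aₖqₖ₋₁ + qₖ₋₂:
  k=0: a=2, p=2, q=1
  k=1: a=1, p=3, q=1
  k=2: a=2, p=8, q=3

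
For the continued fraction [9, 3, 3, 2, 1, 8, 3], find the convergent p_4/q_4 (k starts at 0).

307/33

Using pₖ = aₖpₖ₋₁ + pₖ₋₂, qₖ = aₖqₖ₋₁ + qₖ₋₂ (with p₋₁=1, p₋₂=0, q₋₁=0, q₋₂=1):
  k=0: a=9, p=9, q=1
  k=1: a=3, p=28, q=3
  k=2: a=3, p=93, q=10
  k=3: a=2, p=214, q=23
  k=4: a=1, p=307, q=33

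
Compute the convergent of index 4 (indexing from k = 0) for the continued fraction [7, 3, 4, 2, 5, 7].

1155/158

Using pₖ = aₖpₖ₋₁ + pₖ₋₂, qₖ = aₖqₖ₋₁ + qₖ₋₂ (with p₋₁=1, p₋₂=0, q₋₁=0, q₋₂=1):
  k=0: a=7, p=7, q=1
  k=1: a=3, p=22, q=3
  k=2: a=4, p=95, q=13
  k=3: a=2, p=212, q=29
  k=4: a=5, p=1155, q=158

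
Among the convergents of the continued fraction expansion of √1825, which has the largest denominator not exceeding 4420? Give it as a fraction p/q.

√1825 = [42; 1, 2, 1, 1, 2, 1, 84, …] (period length 7).
Convergents:
  p_0/q_0 = 42/1
  p_1/q_1 = 43/1
  p_2/q_2 = 128/3
  p_3/q_3 = 171/4
  p_4/q_4 = 299/7
  p_5/q_5 = 769/18
  p_6/q_6 = 1068/25
  p_7/q_7 = 90481/2118
  p_8/q_8 = 91549/2143
  p_9/q_9 = 273579/6404
q_8 = 2143 ≤ 4420 < 6404 = q_9, so the answer is 91549/2143.

91549/2143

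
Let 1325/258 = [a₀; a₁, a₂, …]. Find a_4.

1325 = 5·258 + 35   →  a_0 = 5
258 = 7·35 + 13   →  a_1 = 7
35 = 2·13 + 9   →  a_2 = 2
13 = 1·9 + 4   →  a_3 = 1
9 = 2·4 + 1   →  a_4 = 2

2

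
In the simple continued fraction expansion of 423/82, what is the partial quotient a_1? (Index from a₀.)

423 = 5·82 + 13   →  a_0 = 5
82 = 6·13 + 4   →  a_1 = 6

6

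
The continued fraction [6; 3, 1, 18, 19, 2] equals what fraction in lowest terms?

Using pₖ = aₖpₖ₋₁ + pₖ₋₂ and qₖ = aₖqₖ₋₁ + qₖ₋₂:
  k=0: a=6, p=6, q=1
  k=1: a=3, p=19, q=3
  k=2: a=1, p=25, q=4
  k=3: a=18, p=469, q=75
  k=4: a=19, p=8936, q=1429
  k=5: a=2, p=18341, q=2933

18341/2933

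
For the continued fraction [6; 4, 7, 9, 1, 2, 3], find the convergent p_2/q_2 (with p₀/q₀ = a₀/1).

Using pₖ = aₖpₖ₋₁ + pₖ₋₂, qₖ = aₖqₖ₋₁ + qₖ₋₂ (with p₋₁=1, p₋₂=0, q₋₁=0, q₋₂=1):
  k=0: a=6, p=6, q=1
  k=1: a=4, p=25, q=4
  k=2: a=7, p=181, q=29

181/29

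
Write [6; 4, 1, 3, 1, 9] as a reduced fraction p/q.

Using pₖ = aₖpₖ₋₁ + pₖ₋₂ and qₖ = aₖqₖ₋₁ + qₖ₋₂:
  k=0: a=6, p=6, q=1
  k=1: a=4, p=25, q=4
  k=2: a=1, p=31, q=5
  k=3: a=3, p=118, q=19
  k=4: a=1, p=149, q=24
  k=5: a=9, p=1459, q=235

1459/235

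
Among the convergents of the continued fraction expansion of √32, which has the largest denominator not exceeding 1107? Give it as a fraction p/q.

√32 = [5; 1, 1, 1, 10, …] (period length 4).
Convergents:
  p_0/q_0 = 5/1
  p_1/q_1 = 6/1
  p_2/q_2 = 11/2
  p_3/q_3 = 17/3
  p_4/q_4 = 181/32
  p_5/q_5 = 198/35
  p_6/q_6 = 379/67
  p_7/q_7 = 577/102
  p_8/q_8 = 6149/1087
  p_9/q_9 = 6726/1189
q_8 = 1087 ≤ 1107 < 1189 = q_9, so the answer is 6149/1087.

6149/1087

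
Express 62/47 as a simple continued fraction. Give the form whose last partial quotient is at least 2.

[1; 3, 7, 2]

62 = 1×47 + 15
47 = 3×15 + 2
15 = 7×2 + 1
2 = 2×1 + 0  (stop)
So 62/47 = [1; 3, 7, 2].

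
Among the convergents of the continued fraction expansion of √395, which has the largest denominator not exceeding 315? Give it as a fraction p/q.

√395 = [19; 1, 6, 1, 38, …] (period length 4).
Convergents:
  p_0/q_0 = 19/1
  p_1/q_1 = 20/1
  p_2/q_2 = 139/7
  p_3/q_3 = 159/8
  p_4/q_4 = 6181/311
  p_5/q_5 = 6340/319
q_4 = 311 ≤ 315 < 319 = q_5, so the answer is 6181/311.

6181/311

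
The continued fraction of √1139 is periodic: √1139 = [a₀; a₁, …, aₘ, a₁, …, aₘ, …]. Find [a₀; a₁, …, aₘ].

[33; 1, 2, 1, 66]

a₀ = ⌊√1139⌋ = 33.
With m₀=0, d₀=1 and mₖ₊₁ = dₖaₖ − mₖ, dₖ₊₁ = (n − mₖ₊₁²)/dₖ, aₖ₊₁ = ⌊(a₀+mₖ₊₁)/dₖ₊₁⌋:
  k=1: m=33, d=50, a=1
  k=2: m=17, d=17, a=2
  k=3: m=17, d=50, a=1
  k=4: m=33, d=1, a=66
d=1 and a=2a₀=66 at k=4, so the next step gives (m, d) = (33, 50) again — its k=1 value — and the period has length 4.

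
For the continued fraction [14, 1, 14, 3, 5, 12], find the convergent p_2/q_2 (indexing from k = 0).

Using pₖ = aₖpₖ₋₁ + pₖ₋₂, qₖ = aₖqₖ₋₁ + qₖ₋₂ (with p₋₁=1, p₋₂=0, q₋₁=0, q₋₂=1):
  k=0: a=14, p=14, q=1
  k=1: a=1, p=15, q=1
  k=2: a=14, p=224, q=15

224/15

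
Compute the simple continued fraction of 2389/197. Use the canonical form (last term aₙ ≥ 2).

2389 = 12·197 + 25
197 = 7·25 + 22
25 = 1·22 + 3
22 = 7·3 + 1
3 = 3·1 + 0  (stop)
So 2389/197 = [12; 7, 1, 7, 3].

[12; 7, 1, 7, 3]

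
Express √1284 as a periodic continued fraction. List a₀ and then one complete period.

[35; 1, 4, 1, 70]

a₀ = ⌊√1284⌋ = 35.
With m₀=0, d₀=1 and mₖ₊₁ = dₖaₖ − mₖ, dₖ₊₁ = (n − mₖ₊₁²)/dₖ, aₖ₊₁ = ⌊(a₀+mₖ₊₁)/dₖ₊₁⌋:
  k=1: m=35, d=59, a=1
  k=2: m=24, d=12, a=4
  k=3: m=24, d=59, a=1
  k=4: m=35, d=1, a=70
d=1 and a=2a₀=70 at k=4, so the next step gives (m, d) = (35, 59) again — its k=1 value — and the period has length 4.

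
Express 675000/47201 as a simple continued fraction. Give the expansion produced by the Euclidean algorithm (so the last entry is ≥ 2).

[14; 3, 3, 18, 15, 8, 2]

675000 = 14×47201 + 14186
47201 = 3×14186 + 4643
14186 = 3×4643 + 257
4643 = 18×257 + 17
257 = 15×17 + 2
17 = 8×2 + 1
2 = 2×1 + 0  (stop)
So 675000/47201 = [14; 3, 3, 18, 15, 8, 2].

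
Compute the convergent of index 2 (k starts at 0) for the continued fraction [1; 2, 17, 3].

52/35

Using pₖ = aₖpₖ₋₁ + pₖ₋₂, qₖ = aₖqₖ₋₁ + qₖ₋₂ (with p₋₁=1, p₋₂=0, q₋₁=0, q₋₂=1):
  k=0: a=1, p=1, q=1
  k=1: a=2, p=3, q=2
  k=2: a=17, p=52, q=35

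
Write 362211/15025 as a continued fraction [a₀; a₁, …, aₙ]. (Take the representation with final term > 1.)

362211 = 24×15025 + 1611
15025 = 9×1611 + 526
1611 = 3×526 + 33
526 = 15×33 + 31
33 = 1×31 + 2
31 = 15×2 + 1
2 = 2×1 + 0  (stop)
So 362211/15025 = [24; 9, 3, 15, 1, 15, 2].

[24; 9, 3, 15, 1, 15, 2]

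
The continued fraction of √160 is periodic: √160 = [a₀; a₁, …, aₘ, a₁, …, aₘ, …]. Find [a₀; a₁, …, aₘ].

a₀ = ⌊√160⌋ = 12.

[12; 1, 1, 1, 5, 1, 1, 1, 24]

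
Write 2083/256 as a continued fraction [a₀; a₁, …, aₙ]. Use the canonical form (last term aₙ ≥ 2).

2083 = 8·256 + 35
256 = 7·35 + 11
35 = 3·11 + 2
11 = 5·2 + 1
2 = 2·1 + 0  (stop)
So 2083/256 = [8; 7, 3, 5, 2].

[8; 7, 3, 5, 2]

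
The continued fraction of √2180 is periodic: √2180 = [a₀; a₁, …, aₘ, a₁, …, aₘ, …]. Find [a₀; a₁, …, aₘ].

a₀ = ⌊√2180⌋ = 46.

[46; 1, 2, 4, 2, 1, 92]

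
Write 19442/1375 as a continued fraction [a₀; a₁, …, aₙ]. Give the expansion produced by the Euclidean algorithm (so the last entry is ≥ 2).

[14; 7, 6, 5, 6]

19442 = 14×1375 + 192
1375 = 7×192 + 31
192 = 6×31 + 6
31 = 5×6 + 1
6 = 6×1 + 0  (stop)
So 19442/1375 = [14; 7, 6, 5, 6].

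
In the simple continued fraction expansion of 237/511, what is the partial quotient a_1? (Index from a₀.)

2

237 = 0·511 + 237   →  a_0 = 0
511 = 2·237 + 37   →  a_1 = 2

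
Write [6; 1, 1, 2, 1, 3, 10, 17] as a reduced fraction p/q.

Fold from the inside: start with 17/1.
  10 + 1/17 = 171/17
  3 + 17/171 = 530/171
  1 + 171/530 = 701/530
  2 + 530/701 = 1932/701
  1 + 701/1932 = 2633/1932
  1 + 1932/2633 = 4565/2633
  6 + 2633/4565 = 30023/4565

30023/4565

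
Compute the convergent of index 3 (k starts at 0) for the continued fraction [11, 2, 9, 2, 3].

Using pₖ = aₖpₖ₋₁ + pₖ₋₂, qₖ = aₖqₖ₋₁ + qₖ₋₂ (with p₋₁=1, p₋₂=0, q₋₁=0, q₋₂=1):
  k=0: a=11, p=11, q=1
  k=1: a=2, p=23, q=2
  k=2: a=9, p=218, q=19
  k=3: a=2, p=459, q=40

459/40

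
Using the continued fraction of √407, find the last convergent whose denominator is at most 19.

343/17

√407 = [20; 5, 1, 2, 1, 5, 40, …] (period length 6).
Convergents:
  p_0/q_0 = 20/1
  p_1/q_1 = 101/5
  p_2/q_2 = 121/6
  p_3/q_3 = 343/17
  p_4/q_4 = 464/23
q_3 = 17 ≤ 19 < 23 = q_4, so the answer is 343/17.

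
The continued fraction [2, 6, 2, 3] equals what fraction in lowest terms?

Using pₖ = aₖpₖ₋₁ + pₖ₋₂ and qₖ = aₖqₖ₋₁ + qₖ₋₂:
  k=0: a=2, p=2, q=1
  k=1: a=6, p=13, q=6
  k=2: a=2, p=28, q=13
  k=3: a=3, p=97, q=45

97/45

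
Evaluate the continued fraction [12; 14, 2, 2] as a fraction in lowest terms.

869/72

Fold from the inside: start with 2/1.
  2 + 1/2 = 5/2
  14 + 2/5 = 72/5
  12 + 5/72 = 869/72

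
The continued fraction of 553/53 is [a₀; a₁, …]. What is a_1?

553 = 10·53 + 23   →  a_0 = 10
53 = 2·23 + 7   →  a_1 = 2

2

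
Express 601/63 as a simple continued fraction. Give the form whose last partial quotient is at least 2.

601 = 9·63 + 34
63 = 1·34 + 29
34 = 1·29 + 5
29 = 5·5 + 4
5 = 1·4 + 1
4 = 4·1 + 0  (stop)
So 601/63 = [9; 1, 1, 5, 1, 4].

[9; 1, 1, 5, 1, 4]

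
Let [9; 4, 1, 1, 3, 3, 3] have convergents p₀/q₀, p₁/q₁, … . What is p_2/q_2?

46/5

Using pₖ = aₖpₖ₋₁ + pₖ₋₂, qₖ = aₖqₖ₋₁ + qₖ₋₂ (with p₋₁=1, p₋₂=0, q₋₁=0, q₋₂=1):
  k=0: a=9, p=9, q=1
  k=1: a=4, p=37, q=4
  k=2: a=1, p=46, q=5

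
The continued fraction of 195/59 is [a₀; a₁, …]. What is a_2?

3

195 = 3·59 + 18   →  a_0 = 3
59 = 3·18 + 5   →  a_1 = 3
18 = 3·5 + 3   →  a_2 = 3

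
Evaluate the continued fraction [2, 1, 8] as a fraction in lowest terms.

26/9

Fold from the inside: start with 8/1.
  1 + 1/8 = 9/8
  2 + 8/9 = 26/9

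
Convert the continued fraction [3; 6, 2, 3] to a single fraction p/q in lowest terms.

Fold from the inside: start with 3/1.
  2 + 1/3 = 7/3
  6 + 3/7 = 45/7
  3 + 7/45 = 142/45

142/45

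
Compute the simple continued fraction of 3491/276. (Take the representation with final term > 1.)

3491 = 12*276 + 179
276 = 1*179 + 97
179 = 1*97 + 82
97 = 1*82 + 15
82 = 5*15 + 7
15 = 2*7 + 1
7 = 7*1 + 0  (stop)
So 3491/276 = [12; 1, 1, 1, 5, 2, 7].

[12; 1, 1, 1, 5, 2, 7]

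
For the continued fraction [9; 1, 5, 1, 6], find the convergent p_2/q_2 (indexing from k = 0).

59/6

Using pₖ = aₖpₖ₋₁ + pₖ₋₂, qₖ = aₖqₖ₋₁ + qₖ₋₂ (with p₋₁=1, p₋₂=0, q₋₁=0, q₋₂=1):
  k=0: a=9, p=9, q=1
  k=1: a=1, p=10, q=1
  k=2: a=5, p=59, q=6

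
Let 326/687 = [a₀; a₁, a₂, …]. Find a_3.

326 = 0·687 + 326   →  a_0 = 0
687 = 2·326 + 35   →  a_1 = 2
326 = 9·35 + 11   →  a_2 = 9
35 = 3·11 + 2   →  a_3 = 3

3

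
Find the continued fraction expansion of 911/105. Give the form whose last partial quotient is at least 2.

[8; 1, 2, 11, 3]

911 = 8*105 + 71
105 = 1*71 + 34
71 = 2*34 + 3
34 = 11*3 + 1
3 = 3*1 + 0  (stop)
So 911/105 = [8; 1, 2, 11, 3].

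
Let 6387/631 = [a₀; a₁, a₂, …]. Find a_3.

7

6387 = 10·631 + 77   →  a_0 = 10
631 = 8·77 + 15   →  a_1 = 8
77 = 5·15 + 2   →  a_2 = 5
15 = 7·2 + 1   →  a_3 = 7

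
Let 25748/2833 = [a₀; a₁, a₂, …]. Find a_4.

17

25748 = 9·2833 + 251   →  a_0 = 9
2833 = 11·251 + 72   →  a_1 = 11
251 = 3·72 + 35   →  a_2 = 3
72 = 2·35 + 2   →  a_3 = 2
35 = 17·2 + 1   →  a_4 = 17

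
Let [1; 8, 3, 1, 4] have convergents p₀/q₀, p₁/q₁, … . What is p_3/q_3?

Using pₖ = aₖpₖ₋₁ + pₖ₋₂, qₖ = aₖqₖ₋₁ + qₖ₋₂ (with p₋₁=1, p₋₂=0, q₋₁=0, q₋₂=1):
  k=0: a=1, p=1, q=1
  k=1: a=8, p=9, q=8
  k=2: a=3, p=28, q=25
  k=3: a=1, p=37, q=33

37/33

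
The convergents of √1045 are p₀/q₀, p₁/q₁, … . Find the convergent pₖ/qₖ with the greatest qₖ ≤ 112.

√1045 = [32; 3, 15, 1, 4, 1, 15, 3, 64, …] (period length 8).
Convergents:
  p_0/q_0 = 32/1
  p_1/q_1 = 97/3
  p_2/q_2 = 1487/46
  p_3/q_3 = 1584/49
  p_4/q_4 = 7823/242
q_3 = 49 ≤ 112 < 242 = q_4, so the answer is 1584/49.

1584/49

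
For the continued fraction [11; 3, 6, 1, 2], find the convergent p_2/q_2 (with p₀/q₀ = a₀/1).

215/19

Using pₖ = aₖpₖ₋₁ + pₖ₋₂, qₖ = aₖqₖ₋₁ + qₖ₋₂ (with p₋₁=1, p₋₂=0, q₋₁=0, q₋₂=1):
  k=0: a=11, p=11, q=1
  k=1: a=3, p=34, q=3
  k=2: a=6, p=215, q=19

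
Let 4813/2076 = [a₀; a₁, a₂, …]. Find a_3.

4813 = 2·2076 + 661   →  a_0 = 2
2076 = 3·661 + 93   →  a_1 = 3
661 = 7·93 + 10   →  a_2 = 7
93 = 9·10 + 3   →  a_3 = 9

9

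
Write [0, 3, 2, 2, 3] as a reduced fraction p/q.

17/58

Fold from the inside: start with 3/1.
  2 + 1/3 = 7/3
  2 + 3/7 = 17/7
  3 + 7/17 = 58/17
  0 + 17/58 = 17/58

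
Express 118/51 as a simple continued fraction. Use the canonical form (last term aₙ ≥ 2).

118 = 2×51 + 16
51 = 3×16 + 3
16 = 5×3 + 1
3 = 3×1 + 0  (stop)
So 118/51 = [2; 3, 5, 3].

[2; 3, 5, 3]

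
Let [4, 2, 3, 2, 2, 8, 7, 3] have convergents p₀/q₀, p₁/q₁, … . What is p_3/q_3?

Using pₖ = aₖpₖ₋₁ + pₖ₋₂, qₖ = aₖqₖ₋₁ + qₖ₋₂ (with p₋₁=1, p₋₂=0, q₋₁=0, q₋₂=1):
  k=0: a=4, p=4, q=1
  k=1: a=2, p=9, q=2
  k=2: a=3, p=31, q=7
  k=3: a=2, p=71, q=16

71/16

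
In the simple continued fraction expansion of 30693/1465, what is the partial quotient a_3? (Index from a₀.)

30693 = 20·1465 + 1393   →  a_0 = 20
1465 = 1·1393 + 72   →  a_1 = 1
1393 = 19·72 + 25   →  a_2 = 19
72 = 2·25 + 22   →  a_3 = 2

2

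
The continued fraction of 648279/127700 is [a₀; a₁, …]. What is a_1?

13

648279 = 5·127700 + 9779   →  a_0 = 5
127700 = 13·9779 + 573   →  a_1 = 13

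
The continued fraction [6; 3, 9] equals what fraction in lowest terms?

Fold from the inside: start with 9/1.
  3 + 1/9 = 28/9
  6 + 9/28 = 177/28

177/28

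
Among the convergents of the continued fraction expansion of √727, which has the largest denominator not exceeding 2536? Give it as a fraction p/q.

√727 = [26; 1, 25, 1, 52, …] (period length 4).
Convergents:
  p_0/q_0 = 26/1
  p_1/q_1 = 27/1
  p_2/q_2 = 701/26
  p_3/q_3 = 728/27
  p_4/q_4 = 38557/1430
  p_5/q_5 = 39285/1457
  p_6/q_6 = 1020682/37855
q_5 = 1457 ≤ 2536 < 37855 = q_6, so the answer is 39285/1457.

39285/1457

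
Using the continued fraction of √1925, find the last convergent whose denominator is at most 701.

√1925 = [43; 1, 6, 1, 86, …] (period length 4).
Convergents:
  p_0/q_0 = 43/1
  p_1/q_1 = 44/1
  p_2/q_2 = 307/7
  p_3/q_3 = 351/8
  p_4/q_4 = 30493/695
  p_5/q_5 = 30844/703
q_4 = 695 ≤ 701 < 703 = q_5, so the answer is 30493/695.

30493/695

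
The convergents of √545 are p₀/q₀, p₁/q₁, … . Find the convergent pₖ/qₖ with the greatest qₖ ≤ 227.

√545 = [23; 2, 1, 8, 1, 2, 46, …] (period length 6).
Convergents:
  p_0/q_0 = 23/1
  p_1/q_1 = 47/2
  p_2/q_2 = 70/3
  p_3/q_3 = 607/26
  p_4/q_4 = 677/29
  p_5/q_5 = 1961/84
  p_6/q_6 = 90883/3893
q_5 = 84 ≤ 227 < 3893 = q_6, so the answer is 1961/84.

1961/84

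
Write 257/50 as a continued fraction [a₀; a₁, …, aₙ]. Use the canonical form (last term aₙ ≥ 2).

[5; 7, 7]

257 = 5×50 + 7
50 = 7×7 + 1
7 = 7×1 + 0  (stop)
So 257/50 = [5; 7, 7].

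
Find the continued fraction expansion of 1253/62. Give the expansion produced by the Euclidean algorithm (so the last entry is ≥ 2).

1253 = 20*62 + 13
62 = 4*13 + 10
13 = 1*10 + 3
10 = 3*3 + 1
3 = 3*1 + 0  (stop)
So 1253/62 = [20; 4, 1, 3, 3].

[20; 4, 1, 3, 3]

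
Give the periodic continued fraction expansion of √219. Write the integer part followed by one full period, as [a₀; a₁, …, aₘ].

[14; 1, 3, 1, 28]

a₀ = ⌊√219⌋ = 14.
With m₀=0, d₀=1 and mₖ₊₁ = dₖaₖ − mₖ, dₖ₊₁ = (n − mₖ₊₁²)/dₖ, aₖ₊₁ = ⌊(a₀+mₖ₊₁)/dₖ₊₁⌋:
  k=1: m=14, d=23, a=1
  k=2: m=9, d=6, a=3
  k=3: m=9, d=23, a=1
  k=4: m=14, d=1, a=28
d=1 and a=2a₀=28 at k=4, so the next step gives (m, d) = (14, 23) again — its k=1 value — and the period has length 4.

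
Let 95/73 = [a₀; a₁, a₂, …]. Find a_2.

3

95 = 1·73 + 22   →  a_0 = 1
73 = 3·22 + 7   →  a_1 = 3
22 = 3·7 + 1   →  a_2 = 3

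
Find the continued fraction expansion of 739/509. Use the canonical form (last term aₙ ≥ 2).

[1; 2, 4, 1, 2, 3, 1, 3]

739 = 1×509 + 230
509 = 2×230 + 49
230 = 4×49 + 34
49 = 1×34 + 15
34 = 2×15 + 4
15 = 3×4 + 3
4 = 1×3 + 1
3 = 3×1 + 0  (stop)
So 739/509 = [1; 2, 4, 1, 2, 3, 1, 3].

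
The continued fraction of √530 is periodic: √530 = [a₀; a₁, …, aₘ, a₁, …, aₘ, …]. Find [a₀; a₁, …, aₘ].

[23; 46]

a₀ = ⌊√530⌋ = 23.
With m₀=0, d₀=1 and mₖ₊₁ = dₖaₖ − mₖ, dₖ₊₁ = (n − mₖ₊₁²)/dₖ, aₖ₊₁ = ⌊(a₀+mₖ₊₁)/dₖ₊₁⌋:
  k=1: m=23, d=1, a=46
d=1 and a=2a₀=46 at k=1, so the next step gives (m, d) = (23, 1) again — its k=1 value — and the period has length 1.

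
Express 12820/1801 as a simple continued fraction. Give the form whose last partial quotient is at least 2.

[7; 8, 2, 5, 9, 2]

12820 = 7×1801 + 213
1801 = 8×213 + 97
213 = 2×97 + 19
97 = 5×19 + 2
19 = 9×2 + 1
2 = 2×1 + 0  (stop)
So 12820/1801 = [7; 8, 2, 5, 9, 2].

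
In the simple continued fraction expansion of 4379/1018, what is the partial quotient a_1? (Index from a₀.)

3

4379 = 4·1018 + 307   →  a_0 = 4
1018 = 3·307 + 97   →  a_1 = 3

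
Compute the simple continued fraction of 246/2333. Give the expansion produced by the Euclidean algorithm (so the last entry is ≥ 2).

246 = 0·2333 + 246
2333 = 9·246 + 119
246 = 2·119 + 8
119 = 14·8 + 7
8 = 1·7 + 1
7 = 7·1 + 0  (stop)
So 246/2333 = [0; 9, 2, 14, 1, 7].

[0; 9, 2, 14, 1, 7]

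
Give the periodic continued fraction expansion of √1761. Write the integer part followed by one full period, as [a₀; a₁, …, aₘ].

[41; 1, 26, 1, 82]

a₀ = ⌊√1761⌋ = 41.
With m₀=0, d₀=1 and mₖ₊₁ = dₖaₖ − mₖ, dₖ₊₁ = (n − mₖ₊₁²)/dₖ, aₖ₊₁ = ⌊(a₀+mₖ₊₁)/dₖ₊₁⌋:
  k=1: m=41, d=80, a=1
  k=2: m=39, d=3, a=26
  k=3: m=39, d=80, a=1
  k=4: m=41, d=1, a=82
d=1 and a=2a₀=82 at k=4, so the next step gives (m, d) = (41, 80) again — its k=1 value — and the period has length 4.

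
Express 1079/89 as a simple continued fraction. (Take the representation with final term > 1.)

1079 = 12*89 + 11
89 = 8*11 + 1
11 = 11*1 + 0  (stop)
So 1079/89 = [12; 8, 11].

[12; 8, 11]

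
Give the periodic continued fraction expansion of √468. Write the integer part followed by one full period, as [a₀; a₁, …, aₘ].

[21; 1, 1, 1, 2, 1, 1, 1, 42]

a₀ = ⌊√468⌋ = 21.
With m₀=0, d₀=1 and mₖ₊₁ = dₖaₖ − mₖ, dₖ₊₁ = (n − mₖ₊₁²)/dₖ, aₖ₊₁ = ⌊(a₀+mₖ₊₁)/dₖ₊₁⌋:
  k=1: m=21, d=27, a=1
  k=2: m=6, d=16, a=1
  k=3: m=10, d=23, a=1
  k=4: m=13, d=13, a=2
  k=5: m=13, d=23, a=1
  k=6: m=10, d=16, a=1
  k=7: m=6, d=27, a=1
  k=8: m=21, d=1, a=42
d=1 and a=2a₀=42 at k=8, so the next step gives (m, d) = (21, 27) again — its k=1 value — and the period has length 8.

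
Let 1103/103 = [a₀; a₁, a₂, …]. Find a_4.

1103 = 10·103 + 73   →  a_0 = 10
103 = 1·73 + 30   →  a_1 = 1
73 = 2·30 + 13   →  a_2 = 2
30 = 2·13 + 4   →  a_3 = 2
13 = 3·4 + 1   →  a_4 = 3

3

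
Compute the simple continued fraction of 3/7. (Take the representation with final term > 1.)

[0; 2, 3]

3 = 0*7 + 3
7 = 2*3 + 1
3 = 3*1 + 0  (stop)
So 3/7 = [0; 2, 3].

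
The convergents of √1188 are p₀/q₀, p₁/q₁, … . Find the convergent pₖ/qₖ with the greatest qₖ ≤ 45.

517/15

√1188 = [34; 2, 7, 6, 7, 2, 68, …] (period length 6).
Convergents:
  p_0/q_0 = 34/1
  p_1/q_1 = 69/2
  p_2/q_2 = 517/15
  p_3/q_3 = 3171/92
q_2 = 15 ≤ 45 < 92 = q_3, so the answer is 517/15.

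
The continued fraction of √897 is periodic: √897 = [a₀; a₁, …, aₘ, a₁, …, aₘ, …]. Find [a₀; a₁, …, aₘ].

a₀ = ⌊√897⌋ = 29.
With m₀=0, d₀=1 and mₖ₊₁ = dₖaₖ − mₖ, dₖ₊₁ = (n − mₖ₊₁²)/dₖ, aₖ₊₁ = ⌊(a₀+mₖ₊₁)/dₖ₊₁⌋:
  k=1: m=29, d=56, a=1
  k=2: m=27, d=3, a=18
  k=3: m=27, d=56, a=1
  k=4: m=29, d=1, a=58
d=1 and a=2a₀=58 at k=4, so the next step gives (m, d) = (29, 56) again — its k=1 value — and the period has length 4.

[29; 1, 18, 1, 58]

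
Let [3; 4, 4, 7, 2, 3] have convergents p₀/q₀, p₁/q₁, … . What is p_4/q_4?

Using pₖ = aₖpₖ₋₁ + pₖ₋₂, qₖ = aₖqₖ₋₁ + qₖ₋₂ (with p₋₁=1, p₋₂=0, q₋₁=0, q₋₂=1):
  k=0: a=3, p=3, q=1
  k=1: a=4, p=13, q=4
  k=2: a=4, p=55, q=17
  k=3: a=7, p=398, q=123
  k=4: a=2, p=851, q=263

851/263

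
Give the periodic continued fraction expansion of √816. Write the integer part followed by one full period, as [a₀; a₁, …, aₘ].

[28; 1, 1, 3, 3, 3, 1, 1, 56]

a₀ = ⌊√816⌋ = 28.
With m₀=0, d₀=1 and mₖ₊₁ = dₖaₖ − mₖ, dₖ₊₁ = (n − mₖ₊₁²)/dₖ, aₖ₊₁ = ⌊(a₀+mₖ₊₁)/dₖ₊₁⌋:
  k=1: m=28, d=32, a=1
  k=2: m=4, d=25, a=1
  k=3: m=21, d=15, a=3
  k=4: m=24, d=16, a=3
  k=5: m=24, d=15, a=3
  k=6: m=21, d=25, a=1
  k=7: m=4, d=32, a=1
  k=8: m=28, d=1, a=56
d=1 and a=2a₀=56 at k=8, so the next step gives (m, d) = (28, 32) again — its k=1 value — and the period has length 8.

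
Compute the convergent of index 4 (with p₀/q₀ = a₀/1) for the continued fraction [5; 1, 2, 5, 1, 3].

108/19

Using pₖ = aₖpₖ₋₁ + pₖ₋₂, qₖ = aₖqₖ₋₁ + qₖ₋₂ (with p₋₁=1, p₋₂=0, q₋₁=0, q₋₂=1):
  k=0: a=5, p=5, q=1
  k=1: a=1, p=6, q=1
  k=2: a=2, p=17, q=3
  k=3: a=5, p=91, q=16
  k=4: a=1, p=108, q=19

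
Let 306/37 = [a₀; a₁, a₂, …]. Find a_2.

1

306 = 8·37 + 10   →  a_0 = 8
37 = 3·10 + 7   →  a_1 = 3
10 = 1·7 + 3   →  a_2 = 1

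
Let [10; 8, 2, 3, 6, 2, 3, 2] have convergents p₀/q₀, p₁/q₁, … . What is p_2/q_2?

Using pₖ = aₖpₖ₋₁ + pₖ₋₂, qₖ = aₖqₖ₋₁ + qₖ₋₂ (with p₋₁=1, p₋₂=0, q₋₁=0, q₋₂=1):
  k=0: a=10, p=10, q=1
  k=1: a=8, p=81, q=8
  k=2: a=2, p=172, q=17

172/17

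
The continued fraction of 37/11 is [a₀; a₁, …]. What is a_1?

37 = 3·11 + 4   →  a_0 = 3
11 = 2·4 + 3   →  a_1 = 2

2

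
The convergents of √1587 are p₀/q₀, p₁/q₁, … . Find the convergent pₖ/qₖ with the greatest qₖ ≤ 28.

239/6

√1587 = [39; 1, 5, 7, 13, 7, 5, 1, 78, …] (period length 8).
Convergents:
  p_0/q_0 = 39/1
  p_1/q_1 = 40/1
  p_2/q_2 = 239/6
  p_3/q_3 = 1713/43
q_2 = 6 ≤ 28 < 43 = q_3, so the answer is 239/6.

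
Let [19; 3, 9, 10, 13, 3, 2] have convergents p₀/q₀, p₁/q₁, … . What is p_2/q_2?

541/28

Using pₖ = aₖpₖ₋₁ + pₖ₋₂, qₖ = aₖqₖ₋₁ + qₖ₋₂ (with p₋₁=1, p₋₂=0, q₋₁=0, q₋₂=1):
  k=0: a=19, p=19, q=1
  k=1: a=3, p=58, q=3
  k=2: a=9, p=541, q=28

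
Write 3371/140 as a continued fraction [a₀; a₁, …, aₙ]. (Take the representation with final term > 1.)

3371 = 24×140 + 11
140 = 12×11 + 8
11 = 1×8 + 3
8 = 2×3 + 2
3 = 1×2 + 1
2 = 2×1 + 0  (stop)
So 3371/140 = [24; 12, 1, 2, 1, 2].

[24; 12, 1, 2, 1, 2]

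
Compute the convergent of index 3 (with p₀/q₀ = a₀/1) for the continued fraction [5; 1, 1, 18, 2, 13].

Using pₖ = aₖpₖ₋₁ + pₖ₋₂, qₖ = aₖqₖ₋₁ + qₖ₋₂ (with p₋₁=1, p₋₂=0, q₋₁=0, q₋₂=1):
  k=0: a=5, p=5, q=1
  k=1: a=1, p=6, q=1
  k=2: a=1, p=11, q=2
  k=3: a=18, p=204, q=37

204/37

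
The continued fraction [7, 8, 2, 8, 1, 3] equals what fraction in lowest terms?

Fold from the inside: start with 3/1.
  1 + 1/3 = 4/3
  8 + 3/4 = 35/4
  2 + 4/35 = 74/35
  8 + 35/74 = 627/74
  7 + 74/627 = 4463/627

4463/627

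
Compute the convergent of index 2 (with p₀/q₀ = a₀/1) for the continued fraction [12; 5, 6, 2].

378/31

Using pₖ = aₖpₖ₋₁ + pₖ₋₂, qₖ = aₖqₖ₋₁ + qₖ₋₂ (with p₋₁=1, p₋₂=0, q₋₁=0, q₋₂=1):
  k=0: a=12, p=12, q=1
  k=1: a=5, p=61, q=5
  k=2: a=6, p=378, q=31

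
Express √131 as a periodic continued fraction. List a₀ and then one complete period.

a₀ = ⌊√131⌋ = 11.
With m₀=0, d₀=1 and mₖ₊₁ = dₖaₖ − mₖ, dₖ₊₁ = (n − mₖ₊₁²)/dₖ, aₖ₊₁ = ⌊(a₀+mₖ₊₁)/dₖ₊₁⌋:
  k=1: m=11, d=10, a=2
  k=2: m=9, d=5, a=4
  k=3: m=11, d=2, a=11
  k=4: m=11, d=5, a=4
  k=5: m=9, d=10, a=2
  k=6: m=11, d=1, a=22
d=1 and a=2a₀=22 at k=6, so the next step gives (m, d) = (11, 10) again — its k=1 value — and the period has length 6.

[11; 2, 4, 11, 4, 2, 22]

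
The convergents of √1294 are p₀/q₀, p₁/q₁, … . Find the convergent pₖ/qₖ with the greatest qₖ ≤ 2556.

√1294 = [35; 1, 34, 1, 70, …] (period length 4).
Convergents:
  p_0/q_0 = 35/1
  p_1/q_1 = 36/1
  p_2/q_2 = 1259/35
  p_3/q_3 = 1295/36
  p_4/q_4 = 91909/2555
  p_5/q_5 = 93204/2591
q_4 = 2555 ≤ 2556 < 2591 = q_5, so the answer is 91909/2555.

91909/2555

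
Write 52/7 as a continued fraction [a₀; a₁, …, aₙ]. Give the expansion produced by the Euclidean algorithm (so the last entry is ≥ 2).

52 = 7×7 + 3
7 = 2×3 + 1
3 = 3×1 + 0  (stop)
So 52/7 = [7; 2, 3].

[7; 2, 3]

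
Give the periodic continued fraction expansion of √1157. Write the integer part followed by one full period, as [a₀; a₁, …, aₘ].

[34; 68]

a₀ = ⌊√1157⌋ = 34.
With m₀=0, d₀=1 and mₖ₊₁ = dₖaₖ − mₖ, dₖ₊₁ = (n − mₖ₊₁²)/dₖ, aₖ₊₁ = ⌊(a₀+mₖ₊₁)/dₖ₊₁⌋:
  k=1: m=34, d=1, a=68
d=1 and a=2a₀=68 at k=1, so the next step gives (m, d) = (34, 1) again — its k=1 value — and the period has length 1.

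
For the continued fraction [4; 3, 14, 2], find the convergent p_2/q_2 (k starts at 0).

186/43

Using pₖ = aₖpₖ₋₁ + pₖ₋₂, qₖ = aₖqₖ₋₁ + qₖ₋₂ (with p₋₁=1, p₋₂=0, q₋₁=0, q₋₂=1):
  k=0: a=4, p=4, q=1
  k=1: a=3, p=13, q=3
  k=2: a=14, p=186, q=43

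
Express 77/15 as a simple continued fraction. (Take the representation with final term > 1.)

77 = 5*15 + 2
15 = 7*2 + 1
2 = 2*1 + 0  (stop)
So 77/15 = [5; 7, 2].

[5; 7, 2]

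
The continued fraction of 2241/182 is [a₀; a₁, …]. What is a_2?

2241 = 12·182 + 57   →  a_0 = 12
182 = 3·57 + 11   →  a_1 = 3
57 = 5·11 + 2   →  a_2 = 5

5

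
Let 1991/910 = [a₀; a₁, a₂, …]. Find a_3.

9

1991 = 2·910 + 171   →  a_0 = 2
910 = 5·171 + 55   →  a_1 = 5
171 = 3·55 + 6   →  a_2 = 3
55 = 9·6 + 1   →  a_3 = 9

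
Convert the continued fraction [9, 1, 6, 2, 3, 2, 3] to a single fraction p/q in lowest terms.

Fold from the inside: start with 3/1.
  2 + 1/3 = 7/3
  3 + 3/7 = 24/7
  2 + 7/24 = 55/24
  6 + 24/55 = 354/55
  1 + 55/354 = 409/354
  9 + 354/409 = 4035/409

4035/409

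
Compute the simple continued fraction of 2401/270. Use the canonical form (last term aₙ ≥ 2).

2401 = 8·270 + 241
270 = 1·241 + 29
241 = 8·29 + 9
29 = 3·9 + 2
9 = 4·2 + 1
2 = 2·1 + 0  (stop)
So 2401/270 = [8; 1, 8, 3, 4, 2].

[8; 1, 8, 3, 4, 2]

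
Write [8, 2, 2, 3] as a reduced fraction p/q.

Fold from the inside: start with 3/1.
  2 + 1/3 = 7/3
  2 + 3/7 = 17/7
  8 + 7/17 = 143/17

143/17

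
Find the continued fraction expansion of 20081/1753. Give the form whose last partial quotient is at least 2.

[11; 2, 5, 12, 13]

20081 = 11*1753 + 798
1753 = 2*798 + 157
798 = 5*157 + 13
157 = 12*13 + 1
13 = 13*1 + 0  (stop)
So 20081/1753 = [11; 2, 5, 12, 13].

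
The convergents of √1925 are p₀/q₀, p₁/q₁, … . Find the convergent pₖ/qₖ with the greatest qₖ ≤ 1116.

30844/703

√1925 = [43; 1, 6, 1, 86, …] (period length 4).
Convergents:
  p_0/q_0 = 43/1
  p_1/q_1 = 44/1
  p_2/q_2 = 307/7
  p_3/q_3 = 351/8
  p_4/q_4 = 30493/695
  p_5/q_5 = 30844/703
  p_6/q_6 = 215557/4913
q_5 = 703 ≤ 1116 < 4913 = q_6, so the answer is 30844/703.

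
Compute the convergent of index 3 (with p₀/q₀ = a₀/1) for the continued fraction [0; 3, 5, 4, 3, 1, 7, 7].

21/67

Using pₖ = aₖpₖ₋₁ + pₖ₋₂, qₖ = aₖqₖ₋₁ + qₖ₋₂ (with p₋₁=1, p₋₂=0, q₋₁=0, q₋₂=1):
  k=0: a=0, p=0, q=1
  k=1: a=3, p=1, q=3
  k=2: a=5, p=5, q=16
  k=3: a=4, p=21, q=67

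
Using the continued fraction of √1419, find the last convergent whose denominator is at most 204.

4219/112

√1419 = [37; 1, 2, 37, 2, 1, 74, …] (period length 6).
Convergents:
  p_0/q_0 = 37/1
  p_1/q_1 = 38/1
  p_2/q_2 = 113/3
  p_3/q_3 = 4219/112
  p_4/q_4 = 8551/227
q_3 = 112 ≤ 204 < 227 = q_4, so the answer is 4219/112.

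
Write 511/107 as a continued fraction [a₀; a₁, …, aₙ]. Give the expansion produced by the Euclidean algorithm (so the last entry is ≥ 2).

[4; 1, 3, 2, 5, 2]

511 = 4×107 + 83
107 = 1×83 + 24
83 = 3×24 + 11
24 = 2×11 + 2
11 = 5×2 + 1
2 = 2×1 + 0  (stop)
So 511/107 = [4; 1, 3, 2, 5, 2].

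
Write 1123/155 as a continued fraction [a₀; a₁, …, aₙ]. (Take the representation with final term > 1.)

1123 = 7·155 + 38
155 = 4·38 + 3
38 = 12·3 + 2
3 = 1·2 + 1
2 = 2·1 + 0  (stop)
So 1123/155 = [7; 4, 12, 1, 2].

[7; 4, 12, 1, 2]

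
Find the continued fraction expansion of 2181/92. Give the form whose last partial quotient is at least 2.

[23; 1, 2, 2, 2, 5]

2181 = 23×92 + 65
92 = 1×65 + 27
65 = 2×27 + 11
27 = 2×11 + 5
11 = 2×5 + 1
5 = 5×1 + 0  (stop)
So 2181/92 = [23; 1, 2, 2, 2, 5].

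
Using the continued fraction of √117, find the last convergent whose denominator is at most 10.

√117 = [10; 1, 4, 2, 4, 1, 20, …] (period length 6).
Convergents:
  p_0/q_0 = 10/1
  p_1/q_1 = 11/1
  p_2/q_2 = 54/5
  p_3/q_3 = 119/11
q_2 = 5 ≤ 10 < 11 = q_3, so the answer is 54/5.

54/5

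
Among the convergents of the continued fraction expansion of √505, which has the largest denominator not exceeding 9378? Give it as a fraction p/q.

√505 = [22; 2, 8, 2, 44, …] (period length 4).
Convergents:
  p_0/q_0 = 22/1
  p_1/q_1 = 45/2
  p_2/q_2 = 382/17
  p_3/q_3 = 809/36
  p_4/q_4 = 35978/1601
  p_5/q_5 = 72765/3238
  p_6/q_6 = 618098/27505
q_5 = 3238 ≤ 9378 < 27505 = q_6, so the answer is 72765/3238.

72765/3238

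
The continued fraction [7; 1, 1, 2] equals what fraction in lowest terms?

Using pₖ = aₖpₖ₋₁ + pₖ₋₂ and qₖ = aₖqₖ₋₁ + qₖ₋₂:
  k=0: a=7, p=7, q=1
  k=1: a=1, p=8, q=1
  k=2: a=1, p=15, q=2
  k=3: a=2, p=38, q=5

38/5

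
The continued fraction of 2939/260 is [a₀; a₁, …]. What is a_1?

2939 = 11·260 + 79   →  a_0 = 11
260 = 3·79 + 23   →  a_1 = 3

3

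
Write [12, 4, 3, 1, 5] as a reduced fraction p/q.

1199/98

Fold from the inside: start with 5/1.
  1 + 1/5 = 6/5
  3 + 5/6 = 23/6
  4 + 6/23 = 98/23
  12 + 23/98 = 1199/98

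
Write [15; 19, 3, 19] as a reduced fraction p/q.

Fold from the inside: start with 19/1.
  3 + 1/19 = 58/19
  19 + 19/58 = 1121/58
  15 + 58/1121 = 16873/1121

16873/1121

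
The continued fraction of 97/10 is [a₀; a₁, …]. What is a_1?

1

97 = 9·10 + 7   →  a_0 = 9
10 = 1·7 + 3   →  a_1 = 1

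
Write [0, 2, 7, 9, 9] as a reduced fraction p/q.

Using pₖ = aₖpₖ₋₁ + pₖ₋₂ and qₖ = aₖqₖ₋₁ + qₖ₋₂:
  k=0: a=0, p=0, q=1
  k=1: a=2, p=1, q=2
  k=2: a=7, p=7, q=15
  k=3: a=9, p=64, q=137
  k=4: a=9, p=583, q=1248

583/1248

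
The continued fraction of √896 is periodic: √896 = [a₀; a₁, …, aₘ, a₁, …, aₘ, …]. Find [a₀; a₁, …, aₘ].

[29; 1, 13, 1, 58]

a₀ = ⌊√896⌋ = 29.
With m₀=0, d₀=1 and mₖ₊₁ = dₖaₖ − mₖ, dₖ₊₁ = (n − mₖ₊₁²)/dₖ, aₖ₊₁ = ⌊(a₀+mₖ₊₁)/dₖ₊₁⌋:
  k=1: m=29, d=55, a=1
  k=2: m=26, d=4, a=13
  k=3: m=26, d=55, a=1
  k=4: m=29, d=1, a=58
d=1 and a=2a₀=58 at k=4, so the next step gives (m, d) = (29, 55) again — its k=1 value — and the period has length 4.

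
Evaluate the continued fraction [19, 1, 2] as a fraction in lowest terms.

Using pₖ = aₖpₖ₋₁ + pₖ₋₂ and qₖ = aₖqₖ₋₁ + qₖ₋₂:
  k=0: a=19, p=19, q=1
  k=1: a=1, p=20, q=1
  k=2: a=2, p=59, q=3

59/3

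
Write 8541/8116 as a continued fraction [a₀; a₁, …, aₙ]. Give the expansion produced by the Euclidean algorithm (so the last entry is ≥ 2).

8541 = 1·8116 + 425
8116 = 19·425 + 41
425 = 10·41 + 15
41 = 2·15 + 11
15 = 1·11 + 4
11 = 2·4 + 3
4 = 1·3 + 1
3 = 3·1 + 0  (stop)
So 8541/8116 = [1; 19, 10, 2, 1, 2, 1, 3].

[1; 19, 10, 2, 1, 2, 1, 3]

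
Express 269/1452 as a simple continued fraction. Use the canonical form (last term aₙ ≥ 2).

269 = 0×1452 + 269
1452 = 5×269 + 107
269 = 2×107 + 55
107 = 1×55 + 52
55 = 1×52 + 3
52 = 17×3 + 1
3 = 3×1 + 0  (stop)
So 269/1452 = [0; 5, 2, 1, 1, 17, 3].

[0; 5, 2, 1, 1, 17, 3]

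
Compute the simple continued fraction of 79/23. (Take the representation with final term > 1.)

79 = 3*23 + 10
23 = 2*10 + 3
10 = 3*3 + 1
3 = 3*1 + 0  (stop)
So 79/23 = [3; 2, 3, 3].

[3; 2, 3, 3]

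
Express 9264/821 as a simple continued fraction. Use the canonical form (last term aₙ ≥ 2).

[11; 3, 1, 1, 10, 11]

9264 = 11*821 + 233
821 = 3*233 + 122
233 = 1*122 + 111
122 = 1*111 + 11
111 = 10*11 + 1
11 = 11*1 + 0  (stop)
So 9264/821 = [11; 3, 1, 1, 10, 11].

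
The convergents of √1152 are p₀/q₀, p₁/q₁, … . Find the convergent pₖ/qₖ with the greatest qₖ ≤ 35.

√1152 = [33; 1, 15, 1, 66, …] (period length 4).
Convergents:
  p_0/q_0 = 33/1
  p_1/q_1 = 34/1
  p_2/q_2 = 543/16
  p_3/q_3 = 577/17
  p_4/q_4 = 38625/1138
q_3 = 17 ≤ 35 < 1138 = q_4, so the answer is 577/17.

577/17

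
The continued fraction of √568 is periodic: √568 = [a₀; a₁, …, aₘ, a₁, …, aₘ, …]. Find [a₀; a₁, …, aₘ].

[23; 1, 4, 1, 46]

a₀ = ⌊√568⌋ = 23.
With m₀=0, d₀=1 and mₖ₊₁ = dₖaₖ − mₖ, dₖ₊₁ = (n − mₖ₊₁²)/dₖ, aₖ₊₁ = ⌊(a₀+mₖ₊₁)/dₖ₊₁⌋:
  k=1: m=23, d=39, a=1
  k=2: m=16, d=8, a=4
  k=3: m=16, d=39, a=1
  k=4: m=23, d=1, a=46
d=1 and a=2a₀=46 at k=4, so the next step gives (m, d) = (23, 39) again — its k=1 value — and the period has length 4.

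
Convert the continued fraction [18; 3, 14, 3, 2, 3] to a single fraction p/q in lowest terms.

19297/1053

Using pₖ = aₖpₖ₋₁ + pₖ₋₂ and qₖ = aₖqₖ₋₁ + qₖ₋₂:
  k=0: a=18, p=18, q=1
  k=1: a=3, p=55, q=3
  k=2: a=14, p=788, q=43
  k=3: a=3, p=2419, q=132
  k=4: a=2, p=5626, q=307
  k=5: a=3, p=19297, q=1053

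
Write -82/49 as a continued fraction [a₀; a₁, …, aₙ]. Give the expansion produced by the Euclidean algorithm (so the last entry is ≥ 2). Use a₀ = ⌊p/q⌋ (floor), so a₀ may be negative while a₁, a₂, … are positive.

[-2; 3, 16]

-82 = -2×49 + 16
49 = 3×16 + 1
16 = 16×1 + 0  (stop)
So -82/49 = [-2; 3, 16].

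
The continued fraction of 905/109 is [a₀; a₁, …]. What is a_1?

905 = 8·109 + 33   →  a_0 = 8
109 = 3·33 + 10   →  a_1 = 3

3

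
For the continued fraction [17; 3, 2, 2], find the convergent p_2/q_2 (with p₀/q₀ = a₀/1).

121/7

Using pₖ = aₖpₖ₋₁ + pₖ₋₂, qₖ = aₖqₖ₋₁ + qₖ₋₂ (with p₋₁=1, p₋₂=0, q₋₁=0, q₋₂=1):
  k=0: a=17, p=17, q=1
  k=1: a=3, p=52, q=3
  k=2: a=2, p=121, q=7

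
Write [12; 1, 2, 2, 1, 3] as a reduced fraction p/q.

470/37

Using pₖ = aₖpₖ₋₁ + pₖ₋₂ and qₖ = aₖqₖ₋₁ + qₖ₋₂:
  k=0: a=12, p=12, q=1
  k=1: a=1, p=13, q=1
  k=2: a=2, p=38, q=3
  k=3: a=2, p=89, q=7
  k=4: a=1, p=127, q=10
  k=5: a=3, p=470, q=37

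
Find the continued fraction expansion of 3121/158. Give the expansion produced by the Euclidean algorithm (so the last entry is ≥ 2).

[19; 1, 3, 19, 2]

3121 = 19×158 + 119
158 = 1×119 + 39
119 = 3×39 + 2
39 = 19×2 + 1
2 = 2×1 + 0  (stop)
So 3121/158 = [19; 1, 3, 19, 2].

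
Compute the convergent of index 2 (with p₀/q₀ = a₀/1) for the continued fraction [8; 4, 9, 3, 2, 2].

Using pₖ = aₖpₖ₋₁ + pₖ₋₂, qₖ = aₖqₖ₋₁ + qₖ₋₂ (with p₋₁=1, p₋₂=0, q₋₁=0, q₋₂=1):
  k=0: a=8, p=8, q=1
  k=1: a=4, p=33, q=4
  k=2: a=9, p=305, q=37

305/37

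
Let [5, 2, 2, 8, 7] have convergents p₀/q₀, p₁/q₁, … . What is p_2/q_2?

27/5

Using pₖ = aₖpₖ₋₁ + pₖ₋₂, qₖ = aₖqₖ₋₁ + qₖ₋₂ (with p₋₁=1, p₋₂=0, q₋₁=0, q₋₂=1):
  k=0: a=5, p=5, q=1
  k=1: a=2, p=11, q=2
  k=2: a=2, p=27, q=5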